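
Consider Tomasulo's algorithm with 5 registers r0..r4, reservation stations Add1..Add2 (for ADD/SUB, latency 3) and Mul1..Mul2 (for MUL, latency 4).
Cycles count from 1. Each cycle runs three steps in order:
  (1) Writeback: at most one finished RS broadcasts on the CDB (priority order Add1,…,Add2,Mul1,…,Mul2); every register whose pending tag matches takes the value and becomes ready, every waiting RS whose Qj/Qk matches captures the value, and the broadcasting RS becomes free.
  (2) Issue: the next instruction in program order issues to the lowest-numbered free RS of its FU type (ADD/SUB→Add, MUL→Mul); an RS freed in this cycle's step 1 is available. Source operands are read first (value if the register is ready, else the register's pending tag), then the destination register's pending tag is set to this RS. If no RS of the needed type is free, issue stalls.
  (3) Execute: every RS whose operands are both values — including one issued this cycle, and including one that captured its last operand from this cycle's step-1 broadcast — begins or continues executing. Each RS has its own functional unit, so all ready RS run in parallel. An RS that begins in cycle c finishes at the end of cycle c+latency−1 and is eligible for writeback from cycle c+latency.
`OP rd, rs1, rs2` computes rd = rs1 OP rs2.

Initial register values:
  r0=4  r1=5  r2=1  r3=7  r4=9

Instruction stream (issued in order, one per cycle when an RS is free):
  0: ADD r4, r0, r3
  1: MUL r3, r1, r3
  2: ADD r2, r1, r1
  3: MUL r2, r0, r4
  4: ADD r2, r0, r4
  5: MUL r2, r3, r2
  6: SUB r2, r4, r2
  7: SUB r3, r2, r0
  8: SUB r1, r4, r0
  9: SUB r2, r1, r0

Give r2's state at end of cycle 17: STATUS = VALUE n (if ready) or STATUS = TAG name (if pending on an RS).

STATUS = VALUE -514

c1: issue ADD r4<-Add1 | r0:4,r1:5,r2:1,r3:7,r4:Add1
c2: issue MUL r3<-Mul1 | r0:4,r1:5,r2:1,r3:Mul1,r4:Add1
c3: issue ADD r2<-Add2 | r0:4,r1:5,r2:Add2,r3:Mul1,r4:Add1
c4: CDB Add1=11; issue MUL r2<-Mul2 | r0:4,r1:5,r2:Mul2,r3:Mul1,r4:11
c5: issue ADD r2<-Add1 | r0:4,r1:5,r2:Add1,r3:Mul1,r4:11
c6: CDB Add2=10; stall | r0:4,r1:5,r2:Add1,r3:Mul1,r4:11
c7: CDB Mul1=35; issue MUL r2<-Mul1 | r0:4,r1:5,r2:Mul1,r3:35,r4:11
c8: CDB Add1=15; issue SUB r2<-Add1 | r0:4,r1:5,r2:Add1,r3:35,r4:11
c9: CDB Mul2=44; issue SUB r3<-Add2 | r0:4,r1:5,r2:Add1,r3:Add2,r4:11
c10: stall | r0:4,r1:5,r2:Add1,r3:Add2,r4:11
c11: stall | r0:4,r1:5,r2:Add1,r3:Add2,r4:11
c12: CDB Mul1=525; stall | r0:4,r1:5,r2:Add1,r3:Add2,r4:11
c13: stall | r0:4,r1:5,r2:Add1,r3:Add2,r4:11
c14: stall | r0:4,r1:5,r2:Add1,r3:Add2,r4:11
c15: CDB Add1=-514; issue SUB r1<-Add1 | r0:4,r1:Add1,r2:-514,r3:Add2,r4:11
c16: stall | r0:4,r1:Add1,r2:-514,r3:Add2,r4:11
c17: stall | r0:4,r1:Add1,r2:-514,r3:Add2,r4:11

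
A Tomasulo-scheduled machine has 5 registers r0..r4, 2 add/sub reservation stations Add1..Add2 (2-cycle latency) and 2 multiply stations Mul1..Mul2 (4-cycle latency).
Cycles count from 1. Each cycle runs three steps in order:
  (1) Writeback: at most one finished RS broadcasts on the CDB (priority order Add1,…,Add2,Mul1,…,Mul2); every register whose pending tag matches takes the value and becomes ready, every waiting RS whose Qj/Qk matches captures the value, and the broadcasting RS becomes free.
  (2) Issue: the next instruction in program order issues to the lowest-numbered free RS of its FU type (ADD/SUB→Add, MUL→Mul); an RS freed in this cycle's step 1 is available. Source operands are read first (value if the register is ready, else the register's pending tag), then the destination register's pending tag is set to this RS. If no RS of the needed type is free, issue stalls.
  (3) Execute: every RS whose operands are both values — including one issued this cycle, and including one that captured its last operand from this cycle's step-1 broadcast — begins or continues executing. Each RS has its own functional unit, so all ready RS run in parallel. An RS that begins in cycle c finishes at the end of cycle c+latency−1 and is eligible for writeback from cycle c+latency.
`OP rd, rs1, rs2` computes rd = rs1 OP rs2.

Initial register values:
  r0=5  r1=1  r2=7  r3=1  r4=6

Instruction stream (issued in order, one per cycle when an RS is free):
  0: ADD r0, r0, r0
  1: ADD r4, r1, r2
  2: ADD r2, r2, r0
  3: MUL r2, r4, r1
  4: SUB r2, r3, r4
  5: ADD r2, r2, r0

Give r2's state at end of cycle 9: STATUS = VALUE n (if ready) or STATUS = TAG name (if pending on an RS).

STATUS = VALUE 3

cycle 1: issue ADD r0<-Add1 // r0:Add1,r1:1,r2:7,r3:1,r4:6
cycle 2: issue ADD r4<-Add2 // r0:Add1,r1:1,r2:7,r3:1,r4:Add2
cycle 3: CDB Add1=10; issue ADD r2<-Add1 // r0:10,r1:1,r2:Add1,r3:1,r4:Add2
cycle 4: CDB Add2=8; issue MUL r2<-Mul1 // r0:10,r1:1,r2:Mul1,r3:1,r4:8
cycle 5: CDB Add1=17; issue SUB r2<-Add1 // r0:10,r1:1,r2:Add1,r3:1,r4:8
cycle 6: issue ADD r2<-Add2 // r0:10,r1:1,r2:Add2,r3:1,r4:8
cycle 7: CDB Add1=-7 // r0:10,r1:1,r2:Add2,r3:1,r4:8
cycle 8: CDB Mul1=8 // r0:10,r1:1,r2:Add2,r3:1,r4:8
cycle 9: CDB Add2=3 // r0:10,r1:1,r2:3,r3:1,r4:8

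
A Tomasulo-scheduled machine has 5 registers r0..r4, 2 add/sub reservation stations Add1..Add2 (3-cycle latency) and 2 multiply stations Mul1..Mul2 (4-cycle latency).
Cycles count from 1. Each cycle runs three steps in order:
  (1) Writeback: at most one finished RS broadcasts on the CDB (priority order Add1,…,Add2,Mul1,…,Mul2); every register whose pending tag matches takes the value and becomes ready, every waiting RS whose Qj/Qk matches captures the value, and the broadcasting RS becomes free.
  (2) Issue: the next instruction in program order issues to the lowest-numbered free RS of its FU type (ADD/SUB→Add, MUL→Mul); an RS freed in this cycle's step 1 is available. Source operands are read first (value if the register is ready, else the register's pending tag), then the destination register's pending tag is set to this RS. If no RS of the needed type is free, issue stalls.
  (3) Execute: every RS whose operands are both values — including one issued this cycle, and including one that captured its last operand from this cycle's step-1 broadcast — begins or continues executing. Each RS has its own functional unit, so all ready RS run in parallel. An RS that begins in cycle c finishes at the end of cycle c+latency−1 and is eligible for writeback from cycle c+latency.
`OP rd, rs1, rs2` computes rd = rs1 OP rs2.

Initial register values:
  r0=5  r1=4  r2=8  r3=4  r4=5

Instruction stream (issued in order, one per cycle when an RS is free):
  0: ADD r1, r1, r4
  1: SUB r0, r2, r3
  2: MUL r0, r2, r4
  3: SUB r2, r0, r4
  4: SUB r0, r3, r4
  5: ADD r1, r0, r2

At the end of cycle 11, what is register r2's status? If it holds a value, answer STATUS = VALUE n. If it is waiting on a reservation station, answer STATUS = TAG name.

  c1: issue ADD r1<-Add1  regs: r0:5,r1:Add1,r2:8,r3:4,r4:5
  c2: issue SUB r0<-Add2  regs: r0:Add2,r1:Add1,r2:8,r3:4,r4:5
  c3: issue MUL r0<-Mul1  regs: r0:Mul1,r1:Add1,r2:8,r3:4,r4:5
  c4: CDB Add1=9; issue SUB r2<-Add1  regs: r0:Mul1,r1:9,r2:Add1,r3:4,r4:5
  c5: CDB Add2=4; issue SUB r0<-Add2  regs: r0:Add2,r1:9,r2:Add1,r3:4,r4:5
  c6: stall  regs: r0:Add2,r1:9,r2:Add1,r3:4,r4:5
  c7: CDB Mul1=40; stall  regs: r0:Add2,r1:9,r2:Add1,r3:4,r4:5
  c8: CDB Add2=-1; issue ADD r1<-Add2  regs: r0:-1,r1:Add2,r2:Add1,r3:4,r4:5
  c9: -  regs: r0:-1,r1:Add2,r2:Add1,r3:4,r4:5
  c10: CDB Add1=35  regs: r0:-1,r1:Add2,r2:35,r3:4,r4:5
  c11: -  regs: r0:-1,r1:Add2,r2:35,r3:4,r4:5

STATUS = VALUE 35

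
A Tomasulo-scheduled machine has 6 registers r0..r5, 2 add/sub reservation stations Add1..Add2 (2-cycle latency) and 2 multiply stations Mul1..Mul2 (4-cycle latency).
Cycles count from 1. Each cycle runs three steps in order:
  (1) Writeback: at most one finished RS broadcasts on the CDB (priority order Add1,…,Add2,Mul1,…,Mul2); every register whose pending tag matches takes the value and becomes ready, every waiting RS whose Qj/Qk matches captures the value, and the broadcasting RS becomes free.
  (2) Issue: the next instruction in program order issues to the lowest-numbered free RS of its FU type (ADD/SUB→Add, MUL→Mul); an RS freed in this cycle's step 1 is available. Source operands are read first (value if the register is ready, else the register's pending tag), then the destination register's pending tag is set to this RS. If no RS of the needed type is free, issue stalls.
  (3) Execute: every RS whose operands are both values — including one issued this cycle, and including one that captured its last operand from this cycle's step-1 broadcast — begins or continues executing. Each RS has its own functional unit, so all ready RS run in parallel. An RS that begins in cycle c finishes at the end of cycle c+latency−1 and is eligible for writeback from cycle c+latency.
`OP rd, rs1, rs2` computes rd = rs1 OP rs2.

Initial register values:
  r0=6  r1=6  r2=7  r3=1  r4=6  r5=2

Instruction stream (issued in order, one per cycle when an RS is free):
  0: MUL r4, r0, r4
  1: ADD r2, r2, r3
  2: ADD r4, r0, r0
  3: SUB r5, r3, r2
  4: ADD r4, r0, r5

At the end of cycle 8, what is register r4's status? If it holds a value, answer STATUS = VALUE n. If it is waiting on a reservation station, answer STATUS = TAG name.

STATUS = VALUE -1

  c1: issue MUL r4<-Mul1  regs: r0:6,r1:6,r2:7,r3:1,r4:Mul1,r5:2
  c2: issue ADD r2<-Add1  regs: r0:6,r1:6,r2:Add1,r3:1,r4:Mul1,r5:2
  c3: issue ADD r4<-Add2  regs: r0:6,r1:6,r2:Add1,r3:1,r4:Add2,r5:2
  c4: CDB Add1=8; issue SUB r5<-Add1  regs: r0:6,r1:6,r2:8,r3:1,r4:Add2,r5:Add1
  c5: CDB Add2=12; issue ADD r4<-Add2  regs: r0:6,r1:6,r2:8,r3:1,r4:Add2,r5:Add1
  c6: CDB Add1=-7  regs: r0:6,r1:6,r2:8,r3:1,r4:Add2,r5:-7
  c7: CDB Mul1=36  regs: r0:6,r1:6,r2:8,r3:1,r4:Add2,r5:-7
  c8: CDB Add2=-1  regs: r0:6,r1:6,r2:8,r3:1,r4:-1,r5:-7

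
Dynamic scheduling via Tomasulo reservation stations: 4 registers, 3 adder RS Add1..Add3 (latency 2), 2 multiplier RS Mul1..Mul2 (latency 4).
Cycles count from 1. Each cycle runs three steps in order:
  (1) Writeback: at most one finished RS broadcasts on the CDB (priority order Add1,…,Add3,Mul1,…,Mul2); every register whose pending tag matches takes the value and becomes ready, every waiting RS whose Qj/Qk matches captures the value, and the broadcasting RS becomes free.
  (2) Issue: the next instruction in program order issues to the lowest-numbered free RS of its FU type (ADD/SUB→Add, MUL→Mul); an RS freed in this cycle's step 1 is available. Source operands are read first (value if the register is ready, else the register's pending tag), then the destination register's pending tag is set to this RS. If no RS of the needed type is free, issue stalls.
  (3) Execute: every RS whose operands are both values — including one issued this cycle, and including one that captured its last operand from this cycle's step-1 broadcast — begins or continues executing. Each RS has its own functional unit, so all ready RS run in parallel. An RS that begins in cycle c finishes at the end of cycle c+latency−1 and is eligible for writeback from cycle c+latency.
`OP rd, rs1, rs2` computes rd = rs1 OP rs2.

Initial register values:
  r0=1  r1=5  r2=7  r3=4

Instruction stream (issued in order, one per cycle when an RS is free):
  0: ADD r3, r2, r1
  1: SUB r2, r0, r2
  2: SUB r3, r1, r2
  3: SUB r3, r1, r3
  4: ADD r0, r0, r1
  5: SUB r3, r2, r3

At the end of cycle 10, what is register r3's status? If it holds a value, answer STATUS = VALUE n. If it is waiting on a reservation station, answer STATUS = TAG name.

c1: issue ADD r3<-Add1 | r0:1,r1:5,r2:7,r3:Add1
c2: issue SUB r2<-Add2 | r0:1,r1:5,r2:Add2,r3:Add1
c3: CDB Add1=12; issue SUB r3<-Add1 | r0:1,r1:5,r2:Add2,r3:Add1
c4: CDB Add2=-6; issue SUB r3<-Add2 | r0:1,r1:5,r2:-6,r3:Add2
c5: issue ADD r0<-Add3 | r0:Add3,r1:5,r2:-6,r3:Add2
c6: CDB Add1=11; issue SUB r3<-Add1 | r0:Add3,r1:5,r2:-6,r3:Add1
c7: CDB Add3=6 | r0:6,r1:5,r2:-6,r3:Add1
c8: CDB Add2=-6 | r0:6,r1:5,r2:-6,r3:Add1
c9: - | r0:6,r1:5,r2:-6,r3:Add1
c10: CDB Add1=0 | r0:6,r1:5,r2:-6,r3:0

STATUS = VALUE 0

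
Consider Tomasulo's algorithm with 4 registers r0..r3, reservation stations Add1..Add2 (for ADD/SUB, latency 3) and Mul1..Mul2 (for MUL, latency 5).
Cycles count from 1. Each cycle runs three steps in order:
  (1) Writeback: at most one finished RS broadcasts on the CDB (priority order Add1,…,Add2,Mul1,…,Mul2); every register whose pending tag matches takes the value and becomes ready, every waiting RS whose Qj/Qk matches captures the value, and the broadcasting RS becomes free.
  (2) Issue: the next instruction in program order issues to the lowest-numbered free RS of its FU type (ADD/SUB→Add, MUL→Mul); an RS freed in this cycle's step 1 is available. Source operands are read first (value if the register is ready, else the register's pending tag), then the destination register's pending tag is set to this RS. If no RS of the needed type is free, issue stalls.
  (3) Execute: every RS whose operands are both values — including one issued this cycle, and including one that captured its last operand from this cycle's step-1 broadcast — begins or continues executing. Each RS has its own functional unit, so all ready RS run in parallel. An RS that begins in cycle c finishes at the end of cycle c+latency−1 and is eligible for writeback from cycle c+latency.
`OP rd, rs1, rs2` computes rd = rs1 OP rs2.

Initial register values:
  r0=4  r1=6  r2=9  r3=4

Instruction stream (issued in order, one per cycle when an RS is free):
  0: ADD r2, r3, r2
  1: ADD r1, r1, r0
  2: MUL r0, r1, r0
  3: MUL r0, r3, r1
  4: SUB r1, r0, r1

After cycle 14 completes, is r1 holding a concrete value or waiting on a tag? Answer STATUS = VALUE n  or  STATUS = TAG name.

STATUS = VALUE 30

c1: issue ADD r2<-Add1 | r0:4,r1:6,r2:Add1,r3:4
c2: issue ADD r1<-Add2 | r0:4,r1:Add2,r2:Add1,r3:4
c3: issue MUL r0<-Mul1 | r0:Mul1,r1:Add2,r2:Add1,r3:4
c4: CDB Add1=13; issue MUL r0<-Mul2 | r0:Mul2,r1:Add2,r2:13,r3:4
c5: CDB Add2=10; issue SUB r1<-Add1 | r0:Mul2,r1:Add1,r2:13,r3:4
c6: - | r0:Mul2,r1:Add1,r2:13,r3:4
c7: - | r0:Mul2,r1:Add1,r2:13,r3:4
c8: - | r0:Mul2,r1:Add1,r2:13,r3:4
c9: - | r0:Mul2,r1:Add1,r2:13,r3:4
c10: CDB Mul1=40 | r0:Mul2,r1:Add1,r2:13,r3:4
c11: CDB Mul2=40 | r0:40,r1:Add1,r2:13,r3:4
c12: - | r0:40,r1:Add1,r2:13,r3:4
c13: - | r0:40,r1:Add1,r2:13,r3:4
c14: CDB Add1=30 | r0:40,r1:30,r2:13,r3:4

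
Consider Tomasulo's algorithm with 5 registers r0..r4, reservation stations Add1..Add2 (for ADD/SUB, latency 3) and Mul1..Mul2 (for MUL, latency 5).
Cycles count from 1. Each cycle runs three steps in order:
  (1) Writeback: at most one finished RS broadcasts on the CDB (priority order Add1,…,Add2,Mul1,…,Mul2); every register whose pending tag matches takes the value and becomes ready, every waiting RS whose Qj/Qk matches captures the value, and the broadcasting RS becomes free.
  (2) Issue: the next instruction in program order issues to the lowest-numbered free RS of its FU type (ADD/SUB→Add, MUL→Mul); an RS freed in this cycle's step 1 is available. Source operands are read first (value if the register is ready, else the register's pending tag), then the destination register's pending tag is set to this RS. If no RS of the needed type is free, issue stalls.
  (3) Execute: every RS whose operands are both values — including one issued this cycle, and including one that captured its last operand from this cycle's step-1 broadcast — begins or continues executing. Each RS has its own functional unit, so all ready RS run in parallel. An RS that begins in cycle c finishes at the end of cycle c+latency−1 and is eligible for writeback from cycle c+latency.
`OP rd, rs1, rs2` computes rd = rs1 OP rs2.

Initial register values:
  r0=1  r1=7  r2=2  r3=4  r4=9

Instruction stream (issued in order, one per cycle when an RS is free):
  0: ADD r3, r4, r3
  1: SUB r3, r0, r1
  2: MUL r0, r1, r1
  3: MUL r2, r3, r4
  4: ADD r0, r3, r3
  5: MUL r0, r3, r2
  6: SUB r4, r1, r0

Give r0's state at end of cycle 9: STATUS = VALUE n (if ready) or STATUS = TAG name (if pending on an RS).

cycle 1: issue ADD r3<-Add1 // r0:1,r1:7,r2:2,r3:Add1,r4:9
cycle 2: issue SUB r3<-Add2 // r0:1,r1:7,r2:2,r3:Add2,r4:9
cycle 3: issue MUL r0<-Mul1 // r0:Mul1,r1:7,r2:2,r3:Add2,r4:9
cycle 4: CDB Add1=13; issue MUL r2<-Mul2 // r0:Mul1,r1:7,r2:Mul2,r3:Add2,r4:9
cycle 5: CDB Add2=-6; issue ADD r0<-Add1 // r0:Add1,r1:7,r2:Mul2,r3:-6,r4:9
cycle 6: stall // r0:Add1,r1:7,r2:Mul2,r3:-6,r4:9
cycle 7: stall // r0:Add1,r1:7,r2:Mul2,r3:-6,r4:9
cycle 8: CDB Add1=-12; stall // r0:-12,r1:7,r2:Mul2,r3:-6,r4:9
cycle 9: CDB Mul1=49; issue MUL r0<-Mul1 // r0:Mul1,r1:7,r2:Mul2,r3:-6,r4:9

STATUS = TAG Mul1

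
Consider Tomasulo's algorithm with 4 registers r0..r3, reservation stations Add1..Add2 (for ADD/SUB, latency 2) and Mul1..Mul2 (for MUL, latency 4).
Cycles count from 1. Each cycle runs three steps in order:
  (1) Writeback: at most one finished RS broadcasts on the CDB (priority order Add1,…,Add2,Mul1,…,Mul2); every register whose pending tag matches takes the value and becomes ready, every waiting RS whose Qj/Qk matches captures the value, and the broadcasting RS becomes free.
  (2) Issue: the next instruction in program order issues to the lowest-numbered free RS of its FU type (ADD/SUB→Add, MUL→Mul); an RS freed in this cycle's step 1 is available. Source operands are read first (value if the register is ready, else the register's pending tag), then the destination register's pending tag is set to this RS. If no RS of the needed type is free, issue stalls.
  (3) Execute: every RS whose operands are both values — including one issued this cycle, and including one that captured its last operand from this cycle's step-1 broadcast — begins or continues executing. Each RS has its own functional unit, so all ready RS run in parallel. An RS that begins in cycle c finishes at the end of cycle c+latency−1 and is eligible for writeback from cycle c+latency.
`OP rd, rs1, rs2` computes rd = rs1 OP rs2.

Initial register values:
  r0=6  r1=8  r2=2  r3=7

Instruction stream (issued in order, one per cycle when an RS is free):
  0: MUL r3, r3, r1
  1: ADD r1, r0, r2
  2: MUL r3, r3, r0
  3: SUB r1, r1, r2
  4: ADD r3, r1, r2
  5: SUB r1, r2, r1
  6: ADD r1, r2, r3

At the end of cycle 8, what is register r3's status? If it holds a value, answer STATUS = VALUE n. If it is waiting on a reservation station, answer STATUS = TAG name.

  c1: issue MUL r3<-Mul1  regs: r0:6,r1:8,r2:2,r3:Mul1
  c2: issue ADD r1<-Add1  regs: r0:6,r1:Add1,r2:2,r3:Mul1
  c3: issue MUL r3<-Mul2  regs: r0:6,r1:Add1,r2:2,r3:Mul2
  c4: CDB Add1=8; issue SUB r1<-Add1  regs: r0:6,r1:Add1,r2:2,r3:Mul2
  c5: CDB Mul1=56; issue ADD r3<-Add2  regs: r0:6,r1:Add1,r2:2,r3:Add2
  c6: CDB Add1=6; issue SUB r1<-Add1  regs: r0:6,r1:Add1,r2:2,r3:Add2
  c7: stall  regs: r0:6,r1:Add1,r2:2,r3:Add2
  c8: CDB Add1=-4; issue ADD r1<-Add1  regs: r0:6,r1:Add1,r2:2,r3:Add2

STATUS = TAG Add2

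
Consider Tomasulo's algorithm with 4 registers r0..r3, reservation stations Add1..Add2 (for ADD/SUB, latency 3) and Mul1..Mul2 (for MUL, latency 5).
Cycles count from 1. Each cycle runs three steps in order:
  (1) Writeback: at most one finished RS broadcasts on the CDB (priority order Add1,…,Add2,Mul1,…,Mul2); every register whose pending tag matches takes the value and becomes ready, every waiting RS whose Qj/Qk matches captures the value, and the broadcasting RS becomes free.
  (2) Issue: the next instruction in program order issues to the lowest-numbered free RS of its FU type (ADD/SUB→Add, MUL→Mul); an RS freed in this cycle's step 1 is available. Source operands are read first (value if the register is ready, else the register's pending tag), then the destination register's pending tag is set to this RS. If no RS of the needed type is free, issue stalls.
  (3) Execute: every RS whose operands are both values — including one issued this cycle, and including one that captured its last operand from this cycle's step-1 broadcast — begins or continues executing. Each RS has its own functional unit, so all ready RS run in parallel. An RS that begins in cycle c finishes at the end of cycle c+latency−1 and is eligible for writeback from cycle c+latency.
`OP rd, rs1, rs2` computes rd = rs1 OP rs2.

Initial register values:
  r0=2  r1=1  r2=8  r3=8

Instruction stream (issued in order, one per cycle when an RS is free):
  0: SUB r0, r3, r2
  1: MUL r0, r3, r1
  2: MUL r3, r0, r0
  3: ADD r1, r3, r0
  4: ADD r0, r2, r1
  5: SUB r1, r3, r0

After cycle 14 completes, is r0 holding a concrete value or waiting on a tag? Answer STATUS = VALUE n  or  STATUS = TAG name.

STATUS = TAG Add2

  c1: issue SUB r0<-Add1  regs: r0:Add1,r1:1,r2:8,r3:8
  c2: issue MUL r0<-Mul1  regs: r0:Mul1,r1:1,r2:8,r3:8
  c3: issue MUL r3<-Mul2  regs: r0:Mul1,r1:1,r2:8,r3:Mul2
  c4: CDB Add1=0; issue ADD r1<-Add1  regs: r0:Mul1,r1:Add1,r2:8,r3:Mul2
  c5: issue ADD r0<-Add2  regs: r0:Add2,r1:Add1,r2:8,r3:Mul2
  c6: stall  regs: r0:Add2,r1:Add1,r2:8,r3:Mul2
  c7: CDB Mul1=8; stall  regs: r0:Add2,r1:Add1,r2:8,r3:Mul2
  c8: stall  regs: r0:Add2,r1:Add1,r2:8,r3:Mul2
  c9: stall  regs: r0:Add2,r1:Add1,r2:8,r3:Mul2
  c10: stall  regs: r0:Add2,r1:Add1,r2:8,r3:Mul2
  c11: stall  regs: r0:Add2,r1:Add1,r2:8,r3:Mul2
  c12: CDB Mul2=64; stall  regs: r0:Add2,r1:Add1,r2:8,r3:64
  c13: stall  regs: r0:Add2,r1:Add1,r2:8,r3:64
  c14: stall  regs: r0:Add2,r1:Add1,r2:8,r3:64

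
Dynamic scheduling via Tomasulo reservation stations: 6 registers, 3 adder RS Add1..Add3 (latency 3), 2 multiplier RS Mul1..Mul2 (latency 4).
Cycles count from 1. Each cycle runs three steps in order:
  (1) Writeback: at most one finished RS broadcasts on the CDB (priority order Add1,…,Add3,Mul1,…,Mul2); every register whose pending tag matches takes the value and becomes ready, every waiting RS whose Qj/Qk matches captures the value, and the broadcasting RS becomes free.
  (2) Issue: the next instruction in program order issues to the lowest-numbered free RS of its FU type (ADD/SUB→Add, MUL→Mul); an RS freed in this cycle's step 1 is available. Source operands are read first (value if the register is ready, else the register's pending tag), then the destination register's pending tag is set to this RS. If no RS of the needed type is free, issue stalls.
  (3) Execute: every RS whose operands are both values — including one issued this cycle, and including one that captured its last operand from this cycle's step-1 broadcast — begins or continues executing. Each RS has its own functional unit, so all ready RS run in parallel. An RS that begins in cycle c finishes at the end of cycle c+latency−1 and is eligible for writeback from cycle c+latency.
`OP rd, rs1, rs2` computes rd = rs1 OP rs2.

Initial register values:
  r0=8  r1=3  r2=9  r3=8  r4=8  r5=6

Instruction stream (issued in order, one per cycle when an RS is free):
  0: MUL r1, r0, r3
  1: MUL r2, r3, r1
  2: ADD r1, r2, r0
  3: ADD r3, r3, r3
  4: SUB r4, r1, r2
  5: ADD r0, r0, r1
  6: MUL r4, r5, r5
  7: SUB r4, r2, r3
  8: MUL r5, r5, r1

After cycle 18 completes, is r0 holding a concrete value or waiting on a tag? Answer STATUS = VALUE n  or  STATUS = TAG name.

cycle 1: issue MUL r1<-Mul1 // r0:8,r1:Mul1,r2:9,r3:8,r4:8,r5:6
cycle 2: issue MUL r2<-Mul2 // r0:8,r1:Mul1,r2:Mul2,r3:8,r4:8,r5:6
cycle 3: issue ADD r1<-Add1 // r0:8,r1:Add1,r2:Mul2,r3:8,r4:8,r5:6
cycle 4: issue ADD r3<-Add2 // r0:8,r1:Add1,r2:Mul2,r3:Add2,r4:8,r5:6
cycle 5: CDB Mul1=64; issue SUB r4<-Add3 // r0:8,r1:Add1,r2:Mul2,r3:Add2,r4:Add3,r5:6
cycle 6: stall // r0:8,r1:Add1,r2:Mul2,r3:Add2,r4:Add3,r5:6
cycle 7: CDB Add2=16; issue ADD r0<-Add2 // r0:Add2,r1:Add1,r2:Mul2,r3:16,r4:Add3,r5:6
cycle 8: issue MUL r4<-Mul1 // r0:Add2,r1:Add1,r2:Mul2,r3:16,r4:Mul1,r5:6
cycle 9: CDB Mul2=512; stall // r0:Add2,r1:Add1,r2:512,r3:16,r4:Mul1,r5:6
cycle 10: stall // r0:Add2,r1:Add1,r2:512,r3:16,r4:Mul1,r5:6
cycle 11: stall // r0:Add2,r1:Add1,r2:512,r3:16,r4:Mul1,r5:6
cycle 12: CDB Add1=520; issue SUB r4<-Add1 // r0:Add2,r1:520,r2:512,r3:16,r4:Add1,r5:6
cycle 13: CDB Mul1=36; issue MUL r5<-Mul1 // r0:Add2,r1:520,r2:512,r3:16,r4:Add1,r5:Mul1
cycle 14: - // r0:Add2,r1:520,r2:512,r3:16,r4:Add1,r5:Mul1
cycle 15: CDB Add1=496 // r0:Add2,r1:520,r2:512,r3:16,r4:496,r5:Mul1
cycle 16: CDB Add2=528 // r0:528,r1:520,r2:512,r3:16,r4:496,r5:Mul1
cycle 17: CDB Add3=8 // r0:528,r1:520,r2:512,r3:16,r4:496,r5:Mul1
cycle 18: CDB Mul1=3120 // r0:528,r1:520,r2:512,r3:16,r4:496,r5:3120

STATUS = VALUE 528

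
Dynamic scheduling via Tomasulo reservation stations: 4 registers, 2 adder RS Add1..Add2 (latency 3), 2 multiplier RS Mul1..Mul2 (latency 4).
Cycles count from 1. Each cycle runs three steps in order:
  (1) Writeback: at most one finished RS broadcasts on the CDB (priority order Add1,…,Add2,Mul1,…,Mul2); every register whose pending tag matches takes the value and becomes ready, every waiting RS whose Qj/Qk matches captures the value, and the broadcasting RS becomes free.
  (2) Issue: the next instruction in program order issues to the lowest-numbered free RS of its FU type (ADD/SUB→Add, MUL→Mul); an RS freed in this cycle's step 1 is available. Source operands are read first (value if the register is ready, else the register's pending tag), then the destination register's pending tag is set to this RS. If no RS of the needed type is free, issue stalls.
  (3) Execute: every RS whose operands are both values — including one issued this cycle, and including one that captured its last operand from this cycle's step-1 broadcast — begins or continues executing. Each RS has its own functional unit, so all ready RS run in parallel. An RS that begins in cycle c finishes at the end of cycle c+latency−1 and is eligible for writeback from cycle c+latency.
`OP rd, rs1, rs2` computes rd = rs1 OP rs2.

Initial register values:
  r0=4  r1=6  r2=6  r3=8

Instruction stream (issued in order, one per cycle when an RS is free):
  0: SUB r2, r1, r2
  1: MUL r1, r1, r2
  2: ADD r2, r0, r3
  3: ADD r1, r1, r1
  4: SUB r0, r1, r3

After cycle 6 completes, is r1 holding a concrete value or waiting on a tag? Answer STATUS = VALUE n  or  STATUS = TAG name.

  c1: issue SUB r2<-Add1  regs: r0:4,r1:6,r2:Add1,r3:8
  c2: issue MUL r1<-Mul1  regs: r0:4,r1:Mul1,r2:Add1,r3:8
  c3: issue ADD r2<-Add2  regs: r0:4,r1:Mul1,r2:Add2,r3:8
  c4: CDB Add1=0; issue ADD r1<-Add1  regs: r0:4,r1:Add1,r2:Add2,r3:8
  c5: stall  regs: r0:4,r1:Add1,r2:Add2,r3:8
  c6: CDB Add2=12; issue SUB r0<-Add2  regs: r0:Add2,r1:Add1,r2:12,r3:8

STATUS = TAG Add1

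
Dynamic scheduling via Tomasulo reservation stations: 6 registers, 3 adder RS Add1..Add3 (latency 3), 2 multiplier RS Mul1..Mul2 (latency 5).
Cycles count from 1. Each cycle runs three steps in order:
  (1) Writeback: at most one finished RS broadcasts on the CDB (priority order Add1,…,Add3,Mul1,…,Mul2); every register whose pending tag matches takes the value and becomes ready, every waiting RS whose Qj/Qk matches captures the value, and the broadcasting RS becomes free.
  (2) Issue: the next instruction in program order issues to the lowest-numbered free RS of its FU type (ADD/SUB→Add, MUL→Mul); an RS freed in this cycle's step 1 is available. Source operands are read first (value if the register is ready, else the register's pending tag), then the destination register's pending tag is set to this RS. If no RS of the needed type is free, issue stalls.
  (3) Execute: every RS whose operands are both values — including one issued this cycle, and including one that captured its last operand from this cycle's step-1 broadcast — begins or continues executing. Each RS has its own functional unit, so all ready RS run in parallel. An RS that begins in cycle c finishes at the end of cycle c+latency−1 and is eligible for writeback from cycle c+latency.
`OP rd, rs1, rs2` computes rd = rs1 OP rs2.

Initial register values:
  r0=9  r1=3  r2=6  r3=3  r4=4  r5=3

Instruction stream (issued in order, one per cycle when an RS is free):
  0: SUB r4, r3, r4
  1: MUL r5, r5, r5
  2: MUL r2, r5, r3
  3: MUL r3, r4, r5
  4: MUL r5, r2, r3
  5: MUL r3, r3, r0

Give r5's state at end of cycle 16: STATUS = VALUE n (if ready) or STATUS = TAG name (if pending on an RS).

cycle 1: issue SUB r4<-Add1 // r0:9,r1:3,r2:6,r3:3,r4:Add1,r5:3
cycle 2: issue MUL r5<-Mul1 // r0:9,r1:3,r2:6,r3:3,r4:Add1,r5:Mul1
cycle 3: issue MUL r2<-Mul2 // r0:9,r1:3,r2:Mul2,r3:3,r4:Add1,r5:Mul1
cycle 4: CDB Add1=-1; stall // r0:9,r1:3,r2:Mul2,r3:3,r4:-1,r5:Mul1
cycle 5: stall // r0:9,r1:3,r2:Mul2,r3:3,r4:-1,r5:Mul1
cycle 6: stall // r0:9,r1:3,r2:Mul2,r3:3,r4:-1,r5:Mul1
cycle 7: CDB Mul1=9; issue MUL r3<-Mul1 // r0:9,r1:3,r2:Mul2,r3:Mul1,r4:-1,r5:9
cycle 8: stall // r0:9,r1:3,r2:Mul2,r3:Mul1,r4:-1,r5:9
cycle 9: stall // r0:9,r1:3,r2:Mul2,r3:Mul1,r4:-1,r5:9
cycle 10: stall // r0:9,r1:3,r2:Mul2,r3:Mul1,r4:-1,r5:9
cycle 11: stall // r0:9,r1:3,r2:Mul2,r3:Mul1,r4:-1,r5:9
cycle 12: CDB Mul1=-9; issue MUL r5<-Mul1 // r0:9,r1:3,r2:Mul2,r3:-9,r4:-1,r5:Mul1
cycle 13: CDB Mul2=27; issue MUL r3<-Mul2 // r0:9,r1:3,r2:27,r3:Mul2,r4:-1,r5:Mul1
cycle 14: - // r0:9,r1:3,r2:27,r3:Mul2,r4:-1,r5:Mul1
cycle 15: - // r0:9,r1:3,r2:27,r3:Mul2,r4:-1,r5:Mul1
cycle 16: - // r0:9,r1:3,r2:27,r3:Mul2,r4:-1,r5:Mul1

STATUS = TAG Mul1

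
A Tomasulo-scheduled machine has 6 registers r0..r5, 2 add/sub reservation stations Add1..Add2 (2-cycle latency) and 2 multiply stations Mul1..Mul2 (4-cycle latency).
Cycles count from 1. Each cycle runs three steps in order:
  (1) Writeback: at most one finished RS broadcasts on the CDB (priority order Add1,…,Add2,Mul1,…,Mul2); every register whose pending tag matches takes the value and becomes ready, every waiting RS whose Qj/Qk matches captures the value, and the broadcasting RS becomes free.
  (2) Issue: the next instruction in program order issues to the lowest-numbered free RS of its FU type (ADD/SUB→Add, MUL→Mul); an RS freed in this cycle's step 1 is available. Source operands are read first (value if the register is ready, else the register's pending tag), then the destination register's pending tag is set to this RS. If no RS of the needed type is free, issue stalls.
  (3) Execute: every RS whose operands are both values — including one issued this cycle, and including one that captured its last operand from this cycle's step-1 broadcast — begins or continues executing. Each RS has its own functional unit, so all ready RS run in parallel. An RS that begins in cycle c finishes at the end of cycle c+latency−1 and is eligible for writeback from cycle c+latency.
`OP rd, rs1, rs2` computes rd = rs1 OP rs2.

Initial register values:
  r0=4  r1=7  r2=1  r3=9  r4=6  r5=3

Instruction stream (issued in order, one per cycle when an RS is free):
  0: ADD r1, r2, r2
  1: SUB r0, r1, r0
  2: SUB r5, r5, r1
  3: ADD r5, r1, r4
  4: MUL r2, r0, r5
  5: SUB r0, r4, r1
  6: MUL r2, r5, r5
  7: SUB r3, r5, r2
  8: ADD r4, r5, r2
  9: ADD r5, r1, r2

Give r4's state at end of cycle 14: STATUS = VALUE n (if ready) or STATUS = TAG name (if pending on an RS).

STATUS = TAG Add2

  c1: issue ADD r1<-Add1  regs: r0:4,r1:Add1,r2:1,r3:9,r4:6,r5:3
  c2: issue SUB r0<-Add2  regs: r0:Add2,r1:Add1,r2:1,r3:9,r4:6,r5:3
  c3: CDB Add1=2; issue SUB r5<-Add1  regs: r0:Add2,r1:2,r2:1,r3:9,r4:6,r5:Add1
  c4: stall  regs: r0:Add2,r1:2,r2:1,r3:9,r4:6,r5:Add1
  c5: CDB Add1=1; issue ADD r5<-Add1  regs: r0:Add2,r1:2,r2:1,r3:9,r4:6,r5:Add1
  c6: CDB Add2=-2; issue MUL r2<-Mul1  regs: r0:-2,r1:2,r2:Mul1,r3:9,r4:6,r5:Add1
  c7: CDB Add1=8; issue SUB r0<-Add1  regs: r0:Add1,r1:2,r2:Mul1,r3:9,r4:6,r5:8
  c8: issue MUL r2<-Mul2  regs: r0:Add1,r1:2,r2:Mul2,r3:9,r4:6,r5:8
  c9: CDB Add1=4; issue SUB r3<-Add1  regs: r0:4,r1:2,r2:Mul2,r3:Add1,r4:6,r5:8
  c10: issue ADD r4<-Add2  regs: r0:4,r1:2,r2:Mul2,r3:Add1,r4:Add2,r5:8
  c11: CDB Mul1=-16; stall  regs: r0:4,r1:2,r2:Mul2,r3:Add1,r4:Add2,r5:8
  c12: CDB Mul2=64; stall  regs: r0:4,r1:2,r2:64,r3:Add1,r4:Add2,r5:8
  c13: stall  regs: r0:4,r1:2,r2:64,r3:Add1,r4:Add2,r5:8
  c14: CDB Add1=-56; issue ADD r5<-Add1  regs: r0:4,r1:2,r2:64,r3:-56,r4:Add2,r5:Add1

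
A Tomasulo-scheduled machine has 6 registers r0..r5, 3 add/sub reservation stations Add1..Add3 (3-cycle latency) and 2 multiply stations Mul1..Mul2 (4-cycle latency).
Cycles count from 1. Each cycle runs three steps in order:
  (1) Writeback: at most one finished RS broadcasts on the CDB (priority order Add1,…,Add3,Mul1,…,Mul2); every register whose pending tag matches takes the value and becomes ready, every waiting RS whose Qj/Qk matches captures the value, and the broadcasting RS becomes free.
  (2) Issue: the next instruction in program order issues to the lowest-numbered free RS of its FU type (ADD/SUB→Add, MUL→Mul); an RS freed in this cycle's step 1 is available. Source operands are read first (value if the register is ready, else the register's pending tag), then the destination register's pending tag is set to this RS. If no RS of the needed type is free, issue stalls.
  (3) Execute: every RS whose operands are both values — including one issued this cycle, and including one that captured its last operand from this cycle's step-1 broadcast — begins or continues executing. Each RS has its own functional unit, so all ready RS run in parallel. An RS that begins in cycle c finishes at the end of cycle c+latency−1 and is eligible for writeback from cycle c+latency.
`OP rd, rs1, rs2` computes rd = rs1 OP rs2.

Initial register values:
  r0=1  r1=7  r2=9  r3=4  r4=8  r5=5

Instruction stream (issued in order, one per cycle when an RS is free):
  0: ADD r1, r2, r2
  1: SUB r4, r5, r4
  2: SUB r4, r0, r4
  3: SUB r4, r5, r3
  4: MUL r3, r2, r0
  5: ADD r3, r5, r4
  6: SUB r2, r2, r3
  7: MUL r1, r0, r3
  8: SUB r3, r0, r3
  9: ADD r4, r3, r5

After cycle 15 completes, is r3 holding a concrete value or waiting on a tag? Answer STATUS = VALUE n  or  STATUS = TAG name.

  c1: issue ADD r1<-Add1  regs: r0:1,r1:Add1,r2:9,r3:4,r4:8,r5:5
  c2: issue SUB r4<-Add2  regs: r0:1,r1:Add1,r2:9,r3:4,r4:Add2,r5:5
  c3: issue SUB r4<-Add3  regs: r0:1,r1:Add1,r2:9,r3:4,r4:Add3,r5:5
  c4: CDB Add1=18; issue SUB r4<-Add1  regs: r0:1,r1:18,r2:9,r3:4,r4:Add1,r5:5
  c5: CDB Add2=-3; issue MUL r3<-Mul1  regs: r0:1,r1:18,r2:9,r3:Mul1,r4:Add1,r5:5
  c6: issue ADD r3<-Add2  regs: r0:1,r1:18,r2:9,r3:Add2,r4:Add1,r5:5
  c7: CDB Add1=1; issue SUB r2<-Add1  regs: r0:1,r1:18,r2:Add1,r3:Add2,r4:1,r5:5
  c8: CDB Add3=4; issue MUL r1<-Mul2  regs: r0:1,r1:Mul2,r2:Add1,r3:Add2,r4:1,r5:5
  c9: CDB Mul1=9; issue SUB r3<-Add3  regs: r0:1,r1:Mul2,r2:Add1,r3:Add3,r4:1,r5:5
  c10: CDB Add2=6; issue ADD r4<-Add2  regs: r0:1,r1:Mul2,r2:Add1,r3:Add3,r4:Add2,r5:5
  c11: -  regs: r0:1,r1:Mul2,r2:Add1,r3:Add3,r4:Add2,r5:5
  c12: -  regs: r0:1,r1:Mul2,r2:Add1,r3:Add3,r4:Add2,r5:5
  c13: CDB Add1=3  regs: r0:1,r1:Mul2,r2:3,r3:Add3,r4:Add2,r5:5
  c14: CDB Add3=-5  regs: r0:1,r1:Mul2,r2:3,r3:-5,r4:Add2,r5:5
  c15: CDB Mul2=6  regs: r0:1,r1:6,r2:3,r3:-5,r4:Add2,r5:5

STATUS = VALUE -5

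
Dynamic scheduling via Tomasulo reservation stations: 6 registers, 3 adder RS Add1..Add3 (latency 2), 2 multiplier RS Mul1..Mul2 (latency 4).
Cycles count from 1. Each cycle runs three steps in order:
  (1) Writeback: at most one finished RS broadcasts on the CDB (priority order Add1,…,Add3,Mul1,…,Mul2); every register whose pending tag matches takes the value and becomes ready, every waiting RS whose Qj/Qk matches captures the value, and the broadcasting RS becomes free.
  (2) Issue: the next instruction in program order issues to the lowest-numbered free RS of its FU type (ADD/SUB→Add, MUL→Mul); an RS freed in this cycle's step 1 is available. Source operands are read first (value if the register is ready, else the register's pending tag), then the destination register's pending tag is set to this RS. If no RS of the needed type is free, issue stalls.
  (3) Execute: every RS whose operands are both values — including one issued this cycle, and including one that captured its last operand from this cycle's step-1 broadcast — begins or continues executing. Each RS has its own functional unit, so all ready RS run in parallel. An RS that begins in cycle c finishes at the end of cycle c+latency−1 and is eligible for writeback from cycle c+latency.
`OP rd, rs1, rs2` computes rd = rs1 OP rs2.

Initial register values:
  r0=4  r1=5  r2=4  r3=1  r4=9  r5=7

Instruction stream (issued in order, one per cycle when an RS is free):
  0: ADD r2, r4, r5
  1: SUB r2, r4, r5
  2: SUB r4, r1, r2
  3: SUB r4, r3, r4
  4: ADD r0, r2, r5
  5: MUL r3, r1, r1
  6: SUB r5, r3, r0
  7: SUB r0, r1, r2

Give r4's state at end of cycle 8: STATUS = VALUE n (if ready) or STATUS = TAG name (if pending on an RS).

STATUS = VALUE -2

  c1: issue ADD r2<-Add1  regs: r0:4,r1:5,r2:Add1,r3:1,r4:9,r5:7
  c2: issue SUB r2<-Add2  regs: r0:4,r1:5,r2:Add2,r3:1,r4:9,r5:7
  c3: CDB Add1=16; issue SUB r4<-Add1  regs: r0:4,r1:5,r2:Add2,r3:1,r4:Add1,r5:7
  c4: CDB Add2=2; issue SUB r4<-Add2  regs: r0:4,r1:5,r2:2,r3:1,r4:Add2,r5:7
  c5: issue ADD r0<-Add3  regs: r0:Add3,r1:5,r2:2,r3:1,r4:Add2,r5:7
  c6: CDB Add1=3; issue MUL r3<-Mul1  regs: r0:Add3,r1:5,r2:2,r3:Mul1,r4:Add2,r5:7
  c7: CDB Add3=9; issue SUB r5<-Add1  regs: r0:9,r1:5,r2:2,r3:Mul1,r4:Add2,r5:Add1
  c8: CDB Add2=-2; issue SUB r0<-Add2  regs: r0:Add2,r1:5,r2:2,r3:Mul1,r4:-2,r5:Add1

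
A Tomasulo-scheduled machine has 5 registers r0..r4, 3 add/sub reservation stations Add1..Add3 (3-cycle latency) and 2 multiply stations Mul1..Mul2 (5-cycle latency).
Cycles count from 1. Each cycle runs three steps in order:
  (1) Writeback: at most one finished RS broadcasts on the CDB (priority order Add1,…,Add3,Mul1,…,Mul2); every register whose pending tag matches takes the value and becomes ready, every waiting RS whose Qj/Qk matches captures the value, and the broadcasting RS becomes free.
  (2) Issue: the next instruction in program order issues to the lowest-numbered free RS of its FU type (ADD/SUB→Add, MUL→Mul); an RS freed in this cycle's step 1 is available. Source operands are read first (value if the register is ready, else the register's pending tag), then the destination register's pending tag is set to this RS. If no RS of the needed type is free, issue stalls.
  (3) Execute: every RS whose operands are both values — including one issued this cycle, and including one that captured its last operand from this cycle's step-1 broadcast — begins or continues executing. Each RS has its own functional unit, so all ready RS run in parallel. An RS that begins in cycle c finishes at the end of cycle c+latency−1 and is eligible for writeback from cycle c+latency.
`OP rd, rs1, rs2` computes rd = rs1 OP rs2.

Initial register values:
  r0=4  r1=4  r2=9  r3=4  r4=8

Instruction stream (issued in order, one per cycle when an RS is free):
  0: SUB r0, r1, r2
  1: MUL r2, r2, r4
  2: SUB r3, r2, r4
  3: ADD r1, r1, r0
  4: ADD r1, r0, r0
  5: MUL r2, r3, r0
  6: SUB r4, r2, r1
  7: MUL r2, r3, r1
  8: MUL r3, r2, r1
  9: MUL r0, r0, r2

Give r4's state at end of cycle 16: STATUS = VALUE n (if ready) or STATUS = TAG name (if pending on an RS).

cycle 1: issue SUB r0<-Add1 // r0:Add1,r1:4,r2:9,r3:4,r4:8
cycle 2: issue MUL r2<-Mul1 // r0:Add1,r1:4,r2:Mul1,r3:4,r4:8
cycle 3: issue SUB r3<-Add2 // r0:Add1,r1:4,r2:Mul1,r3:Add2,r4:8
cycle 4: CDB Add1=-5; issue ADD r1<-Add1 // r0:-5,r1:Add1,r2:Mul1,r3:Add2,r4:8
cycle 5: issue ADD r1<-Add3 // r0:-5,r1:Add3,r2:Mul1,r3:Add2,r4:8
cycle 6: issue MUL r2<-Mul2 // r0:-5,r1:Add3,r2:Mul2,r3:Add2,r4:8
cycle 7: CDB Add1=-1; issue SUB r4<-Add1 // r0:-5,r1:Add3,r2:Mul2,r3:Add2,r4:Add1
cycle 8: CDB Add3=-10; stall // r0:-5,r1:-10,r2:Mul2,r3:Add2,r4:Add1
cycle 9: CDB Mul1=72; issue MUL r2<-Mul1 // r0:-5,r1:-10,r2:Mul1,r3:Add2,r4:Add1
cycle 10: stall // r0:-5,r1:-10,r2:Mul1,r3:Add2,r4:Add1
cycle 11: stall // r0:-5,r1:-10,r2:Mul1,r3:Add2,r4:Add1
cycle 12: CDB Add2=64; stall // r0:-5,r1:-10,r2:Mul1,r3:64,r4:Add1
cycle 13: stall // r0:-5,r1:-10,r2:Mul1,r3:64,r4:Add1
cycle 14: stall // r0:-5,r1:-10,r2:Mul1,r3:64,r4:Add1
cycle 15: stall // r0:-5,r1:-10,r2:Mul1,r3:64,r4:Add1
cycle 16: stall // r0:-5,r1:-10,r2:Mul1,r3:64,r4:Add1

STATUS = TAG Add1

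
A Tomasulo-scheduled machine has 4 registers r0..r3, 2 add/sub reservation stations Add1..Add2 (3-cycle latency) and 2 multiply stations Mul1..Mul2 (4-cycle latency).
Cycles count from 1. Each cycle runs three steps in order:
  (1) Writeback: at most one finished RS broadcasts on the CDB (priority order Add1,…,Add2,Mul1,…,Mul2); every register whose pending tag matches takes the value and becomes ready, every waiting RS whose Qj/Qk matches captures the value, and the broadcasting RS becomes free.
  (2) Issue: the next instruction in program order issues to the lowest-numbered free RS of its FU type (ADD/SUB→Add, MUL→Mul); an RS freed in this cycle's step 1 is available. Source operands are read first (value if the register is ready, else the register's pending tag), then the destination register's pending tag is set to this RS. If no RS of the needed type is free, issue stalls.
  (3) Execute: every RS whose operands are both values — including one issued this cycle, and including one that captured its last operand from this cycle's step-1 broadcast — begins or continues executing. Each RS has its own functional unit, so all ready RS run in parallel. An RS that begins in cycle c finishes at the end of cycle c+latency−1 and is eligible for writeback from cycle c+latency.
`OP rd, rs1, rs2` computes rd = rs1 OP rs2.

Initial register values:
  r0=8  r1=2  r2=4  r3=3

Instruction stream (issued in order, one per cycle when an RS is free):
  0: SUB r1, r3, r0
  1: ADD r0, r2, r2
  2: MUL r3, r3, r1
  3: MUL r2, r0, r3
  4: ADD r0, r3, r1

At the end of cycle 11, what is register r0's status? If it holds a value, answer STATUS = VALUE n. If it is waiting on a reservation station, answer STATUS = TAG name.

STATUS = VALUE -20

c1: issue SUB r1<-Add1 | r0:8,r1:Add1,r2:4,r3:3
c2: issue ADD r0<-Add2 | r0:Add2,r1:Add1,r2:4,r3:3
c3: issue MUL r3<-Mul1 | r0:Add2,r1:Add1,r2:4,r3:Mul1
c4: CDB Add1=-5; issue MUL r2<-Mul2 | r0:Add2,r1:-5,r2:Mul2,r3:Mul1
c5: CDB Add2=8; issue ADD r0<-Add1 | r0:Add1,r1:-5,r2:Mul2,r3:Mul1
c6: - | r0:Add1,r1:-5,r2:Mul2,r3:Mul1
c7: - | r0:Add1,r1:-5,r2:Mul2,r3:Mul1
c8: CDB Mul1=-15 | r0:Add1,r1:-5,r2:Mul2,r3:-15
c9: - | r0:Add1,r1:-5,r2:Mul2,r3:-15
c10: - | r0:Add1,r1:-5,r2:Mul2,r3:-15
c11: CDB Add1=-20 | r0:-20,r1:-5,r2:Mul2,r3:-15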